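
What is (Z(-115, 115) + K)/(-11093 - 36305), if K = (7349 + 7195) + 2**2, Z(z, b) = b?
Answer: -14663/47398 ≈ -0.30936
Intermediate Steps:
K = 14548 (K = 14544 + 4 = 14548)
(Z(-115, 115) + K)/(-11093 - 36305) = (115 + 14548)/(-11093 - 36305) = 14663/(-47398) = 14663*(-1/47398) = -14663/47398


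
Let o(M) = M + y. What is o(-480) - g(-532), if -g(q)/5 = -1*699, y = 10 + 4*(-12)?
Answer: -4013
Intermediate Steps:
y = -38 (y = 10 - 48 = -38)
o(M) = -38 + M (o(M) = M - 38 = -38 + M)
g(q) = 3495 (g(q) = -(-5)*699 = -5*(-699) = 3495)
o(-480) - g(-532) = (-38 - 480) - 1*3495 = -518 - 3495 = -4013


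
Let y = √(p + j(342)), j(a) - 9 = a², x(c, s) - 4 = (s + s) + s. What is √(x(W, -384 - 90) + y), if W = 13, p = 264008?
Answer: √(-1418 + √380981) ≈ 28.298*I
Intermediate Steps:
x(c, s) = 4 + 3*s (x(c, s) = 4 + ((s + s) + s) = 4 + (2*s + s) = 4 + 3*s)
j(a) = 9 + a²
y = √380981 (y = √(264008 + (9 + 342²)) = √(264008 + (9 + 116964)) = √(264008 + 116973) = √380981 ≈ 617.24)
√(x(W, -384 - 90) + y) = √((4 + 3*(-384 - 90)) + √380981) = √((4 + 3*(-474)) + √380981) = √((4 - 1422) + √380981) = √(-1418 + √380981)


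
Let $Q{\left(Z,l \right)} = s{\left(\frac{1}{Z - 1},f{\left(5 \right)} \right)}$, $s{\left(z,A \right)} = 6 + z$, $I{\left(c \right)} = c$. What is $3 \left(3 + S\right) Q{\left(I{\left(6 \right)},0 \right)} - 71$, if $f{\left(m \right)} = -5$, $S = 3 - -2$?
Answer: $\frac{389}{5} \approx 77.8$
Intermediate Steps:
$S = 5$ ($S = 3 + 2 = 5$)
$Q{\left(Z,l \right)} = 6 + \frac{1}{-1 + Z}$ ($Q{\left(Z,l \right)} = 6 + \frac{1}{Z - 1} = 6 + \frac{1}{-1 + Z}$)
$3 \left(3 + S\right) Q{\left(I{\left(6 \right)},0 \right)} - 71 = 3 \left(3 + 5\right) \frac{-5 + 6 \cdot 6}{-1 + 6} - 71 = 3 \cdot 8 \frac{-5 + 36}{5} - 71 = 24 \cdot \frac{1}{5} \cdot 31 - 71 = 24 \cdot \frac{31}{5} - 71 = \frac{744}{5} - 71 = \frac{389}{5}$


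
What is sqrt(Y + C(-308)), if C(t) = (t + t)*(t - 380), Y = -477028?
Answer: 2*I*sqrt(13305) ≈ 230.69*I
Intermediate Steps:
C(t) = 2*t*(-380 + t) (C(t) = (2*t)*(-380 + t) = 2*t*(-380 + t))
sqrt(Y + C(-308)) = sqrt(-477028 + 2*(-308)*(-380 - 308)) = sqrt(-477028 + 2*(-308)*(-688)) = sqrt(-477028 + 423808) = sqrt(-53220) = 2*I*sqrt(13305)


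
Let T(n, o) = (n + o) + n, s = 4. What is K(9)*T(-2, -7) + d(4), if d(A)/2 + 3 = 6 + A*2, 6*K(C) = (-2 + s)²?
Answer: 44/3 ≈ 14.667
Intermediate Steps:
T(n, o) = o + 2*n
K(C) = ⅔ (K(C) = (-2 + 4)²/6 = (⅙)*2² = (⅙)*4 = ⅔)
d(A) = 6 + 4*A (d(A) = -6 + 2*(6 + A*2) = -6 + 2*(6 + 2*A) = -6 + (12 + 4*A) = 6 + 4*A)
K(9)*T(-2, -7) + d(4) = 2*(-7 + 2*(-2))/3 + (6 + 4*4) = 2*(-7 - 4)/3 + (6 + 16) = (⅔)*(-11) + 22 = -22/3 + 22 = 44/3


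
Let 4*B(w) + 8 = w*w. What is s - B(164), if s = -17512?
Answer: -24234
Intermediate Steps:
B(w) = -2 + w**2/4 (B(w) = -2 + (w*w)/4 = -2 + w**2/4)
s - B(164) = -17512 - (-2 + (1/4)*164**2) = -17512 - (-2 + (1/4)*26896) = -17512 - (-2 + 6724) = -17512 - 1*6722 = -17512 - 6722 = -24234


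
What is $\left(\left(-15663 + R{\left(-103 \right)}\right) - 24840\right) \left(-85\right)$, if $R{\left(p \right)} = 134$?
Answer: $3431365$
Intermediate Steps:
$\left(\left(-15663 + R{\left(-103 \right)}\right) - 24840\right) \left(-85\right) = \left(\left(-15663 + 134\right) - 24840\right) \left(-85\right) = \left(-15529 - 24840\right) \left(-85\right) = \left(-40369\right) \left(-85\right) = 3431365$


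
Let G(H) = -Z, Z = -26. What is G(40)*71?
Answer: 1846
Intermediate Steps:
G(H) = 26 (G(H) = -1*(-26) = 26)
G(40)*71 = 26*71 = 1846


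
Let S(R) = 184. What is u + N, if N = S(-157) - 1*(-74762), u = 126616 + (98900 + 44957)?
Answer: 345419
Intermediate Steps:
u = 270473 (u = 126616 + 143857 = 270473)
N = 74946 (N = 184 - 1*(-74762) = 184 + 74762 = 74946)
u + N = 270473 + 74946 = 345419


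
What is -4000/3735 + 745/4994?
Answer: -3438685/3730518 ≈ -0.92177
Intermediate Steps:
-4000/3735 + 745/4994 = -4000*1/3735 + 745*(1/4994) = -800/747 + 745/4994 = -3438685/3730518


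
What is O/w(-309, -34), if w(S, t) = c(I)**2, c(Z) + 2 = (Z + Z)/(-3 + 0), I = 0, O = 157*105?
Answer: 16485/4 ≈ 4121.3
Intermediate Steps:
O = 16485
c(Z) = -2 - 2*Z/3 (c(Z) = -2 + (Z + Z)/(-3 + 0) = -2 + (2*Z)/(-3) = -2 + (2*Z)*(-1/3) = -2 - 2*Z/3)
w(S, t) = 4 (w(S, t) = (-2 - 2/3*0)**2 = (-2 + 0)**2 = (-2)**2 = 4)
O/w(-309, -34) = 16485/4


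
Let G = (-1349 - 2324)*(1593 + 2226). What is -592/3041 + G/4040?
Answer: -42659067347/12285640 ≈ -3472.3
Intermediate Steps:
G = -14027187 (G = -3673*3819 = -14027187)
-592/3041 + G/4040 = -592/3041 - 14027187/4040 = -42659067347/12285640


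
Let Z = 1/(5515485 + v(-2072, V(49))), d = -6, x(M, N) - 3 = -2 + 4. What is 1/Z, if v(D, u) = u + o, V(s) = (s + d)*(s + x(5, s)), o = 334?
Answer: 5518141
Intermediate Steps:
x(M, N) = 5 (x(M, N) = 3 + (-2 + 4) = 3 + 2 = 5)
V(s) = (-6 + s)*(5 + s) (V(s) = (s - 6)*(s + 5) = (-6 + s)*(5 + s))
v(D, u) = 334 + u (v(D, u) = u + 334 = 334 + u)
Z = 1/5518141 (Z = 1/(5515485 + (334 + (-30 + 49² - 1*49))) = 1/(5515485 + (334 + (-30 + 2401 - 49))) = 1/(5515485 + (334 + 2322)) = 1/(5515485 + 2656) = 1/5518141 ≈ 1.8122e-7)
1/Z = 1/(1/5518141) = 5518141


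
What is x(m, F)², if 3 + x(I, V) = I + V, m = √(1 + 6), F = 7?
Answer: (4 + √7)² ≈ 44.166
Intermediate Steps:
m = √7 ≈ 2.6458
x(I, V) = -3 + I + V (x(I, V) = -3 + (I + V) = -3 + I + V)
x(m, F)² = (-3 + √7 + 7)² = (4 + √7)²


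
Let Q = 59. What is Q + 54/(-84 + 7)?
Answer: 4489/77 ≈ 58.299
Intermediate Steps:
Q + 54/(-84 + 7) = 59 + 54/(-84 + 7) = 59 + 54/(-77) = 59 - 1/77*54 = 59 - 54/77 = 4489/77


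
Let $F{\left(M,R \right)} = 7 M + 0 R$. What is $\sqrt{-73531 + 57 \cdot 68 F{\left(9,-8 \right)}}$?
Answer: $\sqrt{170657} \approx 413.11$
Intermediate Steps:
$F{\left(M,R \right)} = 7 M$ ($F{\left(M,R \right)} = 7 M + 0 = 7 M$)
$\sqrt{-73531 + 57 \cdot 68 F{\left(9,-8 \right)}} = \sqrt{-73531 + 57 \cdot 68 \cdot 7 \cdot 9} = \sqrt{-73531 + 3876 \cdot 63} = \sqrt{-73531 + 244188} = \sqrt{170657}$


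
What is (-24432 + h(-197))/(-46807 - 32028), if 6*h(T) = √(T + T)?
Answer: 24432/78835 - I*√394/473010 ≈ 0.30991 - 4.1964e-5*I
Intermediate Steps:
h(T) = √2*√T/6 (h(T) = √(T + T)/6 = √(2*T)/6 = (√2*√T)/6 = √2*√T/6)
(-24432 + h(-197))/(-46807 - 32028) = (-24432 + √2*√(-197)/6)/(-46807 - 32028) = (-24432 + √2*(I*√197)/6)/(-78835) = (-24432 + I*√394/6)*(-1/78835) = 24432/78835 - I*√394/473010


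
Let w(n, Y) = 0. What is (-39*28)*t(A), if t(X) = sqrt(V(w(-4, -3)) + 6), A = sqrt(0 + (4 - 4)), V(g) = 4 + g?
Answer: -1092*sqrt(10) ≈ -3453.2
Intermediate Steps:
A = 0 (A = sqrt(0 + 0) = sqrt(0) = 0)
t(X) = sqrt(10) (t(X) = sqrt((4 + 0) + 6) = sqrt(4 + 6) = sqrt(10))
(-39*28)*t(A) = (-39*28)*sqrt(10) = -1092*sqrt(10)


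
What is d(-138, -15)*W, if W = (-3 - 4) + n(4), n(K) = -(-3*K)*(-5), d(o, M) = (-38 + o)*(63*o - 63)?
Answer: -103262544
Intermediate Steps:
d(o, M) = (-63 + 63*o)*(-38 + o) (d(o, M) = (-38 + o)*(-63 + 63*o) = (-63 + 63*o)*(-38 + o))
n(K) = -15*K
W = -67 (W = (-3 - 4) - 15*4 = -7 - 60 = -67)
d(-138, -15)*W = (2394 - 2457*(-138) + 63*(-138)²)*(-67) = (2394 + 339066 + 63*19044)*(-67) = (2394 + 339066 + 1199772)*(-67) = 1541232*(-67) = -103262544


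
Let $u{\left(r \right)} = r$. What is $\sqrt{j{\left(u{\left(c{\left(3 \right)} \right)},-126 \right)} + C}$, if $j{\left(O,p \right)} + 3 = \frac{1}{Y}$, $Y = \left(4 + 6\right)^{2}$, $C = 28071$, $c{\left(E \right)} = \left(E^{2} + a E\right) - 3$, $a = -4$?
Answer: $\frac{\sqrt{2806801}}{10} \approx 167.54$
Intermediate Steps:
$c{\left(E \right)} = -3 + E^{2} - 4 E$ ($c{\left(E \right)} = \left(E^{2} - 4 E\right) - 3 = -3 + E^{2} - 4 E$)
$Y = 100$ ($Y = 10^{2} = 100$)
$j{\left(O,p \right)} = - \frac{299}{100}$ ($j{\left(O,p \right)} = -3 + \frac{1}{100} = - \frac{299}{100}$)
$\sqrt{j{\left(u{\left(c{\left(3 \right)} \right)},-126 \right)} + C} = \sqrt{- \frac{299}{100} + 28071} = \sqrt{\frac{2806801}{100}} = \frac{\sqrt{2806801}}{10}$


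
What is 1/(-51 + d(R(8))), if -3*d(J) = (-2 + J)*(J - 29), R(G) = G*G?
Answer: -3/2323 ≈ -0.0012914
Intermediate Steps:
R(G) = G²
d(J) = -(-29 + J)*(-2 + J)/3 (d(J) = -(-2 + J)*(J - 29)/3 = -(-2 + J)*(-29 + J)/3 = -(-29 + J)*(-2 + J)/3)
1/(-51 + d(R(8))) = 1/(-51 + (-58/3 - (8²)²/3 + (31/3)*8²)) = 1/(-51 + (-58/3 - ⅓*64² + (31/3)*64)) = 1/(-51 + (-58/3 - ⅓*4096 + 1984/3)) = 1/(-51 + (-58/3 - 4096/3 + 1984/3)) = 1/(-51 - 2170/3) = 1/(-2323/3) = -3/2323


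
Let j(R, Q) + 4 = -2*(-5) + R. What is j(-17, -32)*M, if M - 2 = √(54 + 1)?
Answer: -22 - 11*√55 ≈ -103.58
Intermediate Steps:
j(R, Q) = 6 + R (j(R, Q) = -4 + (-2*(-5) + R) = -4 + (10 + R) = 6 + R)
M = 2 + √55 (M = 2 + √(54 + 1) = 2 + √55 ≈ 9.4162)
j(-17, -32)*M = (6 - 17)*(2 + √55) = -11*(2 + √55) = -22 - 11*√55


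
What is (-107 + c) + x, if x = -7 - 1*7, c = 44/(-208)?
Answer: -6303/52 ≈ -121.21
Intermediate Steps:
c = -11/52 (c = 44*(-1/208) = -11/52 ≈ -0.21154)
x = -14 (x = -7 - 7 = -14)
(-107 + c) + x = (-107 - 11/52) - 14 = -5575/52 - 14 = -6303/52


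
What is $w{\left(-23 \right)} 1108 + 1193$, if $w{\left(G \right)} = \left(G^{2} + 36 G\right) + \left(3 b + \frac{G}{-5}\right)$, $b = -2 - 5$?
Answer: $- \frac{1741351}{5} \approx -3.4827 \cdot 10^{5}$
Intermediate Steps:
$b = -7$ ($b = -2 - 5 = -7$)
$w{\left(G \right)} = -21 + G^{2} + \frac{179 G}{5}$ ($w{\left(G \right)} = \left(G^{2} + 36 G\right) + \left(3 \left(-7\right) + \frac{G}{-5}\right) = \left(G^{2} + 36 G\right) + \left(-21 + G \left(- \frac{1}{5}\right)\right) = \left(G^{2} + 36 G\right) - \left(21 + \frac{G}{5}\right) = -21 + G^{2} + \frac{179 G}{5}$)
$w{\left(-23 \right)} 1108 + 1193 = \left(-21 + \left(-23\right)^{2} + \frac{179}{5} \left(-23\right)\right) 1108 + 1193 = \left(-21 + 529 - \frac{4117}{5}\right) 1108 + 1193 = \left(- \frac{1577}{5}\right) 1108 + 1193 = - \frac{1747316}{5} + 1193 = - \frac{1741351}{5}$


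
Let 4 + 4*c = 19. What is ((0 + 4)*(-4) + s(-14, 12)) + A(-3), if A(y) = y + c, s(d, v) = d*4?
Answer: -285/4 ≈ -71.250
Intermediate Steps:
c = 15/4 (c = -1 + (1/4)*19 = -1 + 19/4 = 15/4 ≈ 3.7500)
s(d, v) = 4*d
A(y) = 15/4 + y (A(y) = y + 15/4 = 15/4 + y)
((0 + 4)*(-4) + s(-14, 12)) + A(-3) = ((0 + 4)*(-4) + 4*(-14)) + (15/4 - 3) = (4*(-4) - 56) + 3/4 = (-16 - 56) + 3/4 = -72 + 3/4 = -285/4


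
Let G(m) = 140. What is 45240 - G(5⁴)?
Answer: 45100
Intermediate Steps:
45240 - G(5⁴) = 45240 - 1*140 = 45240 - 140 = 45100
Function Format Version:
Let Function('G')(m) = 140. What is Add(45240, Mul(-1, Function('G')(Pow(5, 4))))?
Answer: 45100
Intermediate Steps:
Add(45240, Mul(-1, Function('G')(Pow(5, 4)))) = Add(45240, Mul(-1, 140)) = Add(45240, -140) = 45100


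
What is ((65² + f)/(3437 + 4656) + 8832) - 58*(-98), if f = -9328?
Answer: 117472885/8093 ≈ 14515.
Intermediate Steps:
((65² + f)/(3437 + 4656) + 8832) - 58*(-98) = ((65² - 9328)/(3437 + 4656) + 8832) - 58*(-98) = ((4225 - 9328)/8093 + 8832) + 5684 = (-5103*1/8093 + 8832) + 5684 = (-5103/8093 + 8832) + 5684 = 71472273/8093 + 5684 = 117472885/8093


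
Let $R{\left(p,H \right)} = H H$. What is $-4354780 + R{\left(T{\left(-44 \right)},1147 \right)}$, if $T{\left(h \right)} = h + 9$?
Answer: $-3039171$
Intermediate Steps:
$T{\left(h \right)} = 9 + h$
$R{\left(p,H \right)} = H^{2}$
$-4354780 + R{\left(T{\left(-44 \right)},1147 \right)} = -4354780 + 1147^{2} = -4354780 + 1315609 = -3039171$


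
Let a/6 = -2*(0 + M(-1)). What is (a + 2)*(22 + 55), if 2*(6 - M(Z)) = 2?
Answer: -4466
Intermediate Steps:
M(Z) = 5 (M(Z) = 6 - ½*2 = 6 - 1 = 5)
a = -60 (a = 6*(-2*(0 + 5)) = 6*(-2*5) = 6*(-10) = -60)
(a + 2)*(22 + 55) = (-60 + 2)*(22 + 55) = -58*77 = -4466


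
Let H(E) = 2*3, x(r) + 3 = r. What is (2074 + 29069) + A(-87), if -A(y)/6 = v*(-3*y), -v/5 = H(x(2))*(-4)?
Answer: -156777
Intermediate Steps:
x(r) = -3 + r
H(E) = 6
v = 120 (v = -30*(-4) = -5*(-24) = 120)
A(y) = 2160*y (A(y) = -720*(-3*y) = -(-2160)*y = 2160*y)
(2074 + 29069) + A(-87) = (2074 + 29069) + 2160*(-87) = 31143 - 187920 = -156777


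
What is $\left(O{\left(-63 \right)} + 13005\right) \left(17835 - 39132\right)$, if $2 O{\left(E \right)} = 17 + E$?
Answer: $-276477654$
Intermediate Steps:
$O{\left(E \right)} = \frac{17}{2} + \frac{E}{2}$ ($O{\left(E \right)} = \frac{17 + E}{2} = \frac{17}{2} + \frac{E}{2}$)
$\left(O{\left(-63 \right)} + 13005\right) \left(17835 - 39132\right) = \left(\left(\frac{17}{2} + \frac{1}{2} \left(-63\right)\right) + 13005\right) \left(17835 - 39132\right) = \left(\left(\frac{17}{2} - \frac{63}{2}\right) + 13005\right) \left(-21297\right) = \left(-23 + 13005\right) \left(-21297\right) = 12982 \left(-21297\right) = -276477654$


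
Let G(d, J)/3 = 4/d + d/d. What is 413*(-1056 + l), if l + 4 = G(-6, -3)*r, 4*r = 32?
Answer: -434476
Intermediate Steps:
G(d, J) = 3 + 12/d (G(d, J) = 3*(4/d + d/d) = 3*(4/d + 1) = 3*(1 + 4/d) = 3 + 12/d)
r = 8 (r = (1/4)*32 = 8)
l = 4 (l = -4 + (3 + 12/(-6))*8 = -4 + (3 + 12*(-1/6))*8 = -4 + (3 - 2)*8 = -4 + 1*8 = -4 + 8 = 4)
413*(-1056 + l) = 413*(-1056 + 4) = 413*(-1052) = -434476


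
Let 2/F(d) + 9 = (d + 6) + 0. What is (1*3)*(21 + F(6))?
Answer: 65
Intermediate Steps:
F(d) = 2/(-3 + d) (F(d) = 2/(-9 + ((d + 6) + 0)) = 2/(-9 + ((6 + d) + 0)) = 2/(-9 + (6 + d)) = 2/(-3 + d))
(1*3)*(21 + F(6)) = (1*3)*(21 + 2/(-3 + 6)) = 3*(21 + 2/3) = 3*(21 + 2*(⅓)) = 3*(21 + ⅔) = 3*(65/3) = 65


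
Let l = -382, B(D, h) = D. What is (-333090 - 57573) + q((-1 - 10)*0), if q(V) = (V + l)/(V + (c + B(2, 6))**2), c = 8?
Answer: -19533341/50 ≈ -3.9067e+5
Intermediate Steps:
q(V) = (-382 + V)/(100 + V) (q(V) = (V - 382)/(V + (8 + 2)**2) = (-382 + V)/(V + 10**2) = (-382 + V)/(V + 100) = (-382 + V)/(100 + V))
(-333090 - 57573) + q((-1 - 10)*0) = (-333090 - 57573) + (-382 + (-1 - 10)*0)/(100 + (-1 - 10)*0) = -390663 + (-382 - 11*0)/(100 - 11*0) = -390663 + (-382 + 0)/(100 + 0) = -390663 - 382/100 = -390663 + (1/100)*(-382) = -390663 - 191/50 = -19533341/50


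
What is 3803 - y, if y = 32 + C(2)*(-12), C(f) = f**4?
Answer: 3963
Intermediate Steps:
y = -160 (y = 32 + 2**4*(-12) = 32 + 16*(-12) = 32 - 192 = -160)
3803 - y = 3803 - 1*(-160) = 3803 + 160 = 3963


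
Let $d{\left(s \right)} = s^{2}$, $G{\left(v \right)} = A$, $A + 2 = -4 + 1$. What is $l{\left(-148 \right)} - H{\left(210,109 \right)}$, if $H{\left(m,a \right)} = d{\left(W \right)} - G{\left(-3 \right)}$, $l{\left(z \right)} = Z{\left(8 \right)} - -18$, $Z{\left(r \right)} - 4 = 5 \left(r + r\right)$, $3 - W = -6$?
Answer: $16$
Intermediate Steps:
$W = 9$ ($W = 3 - -6 = 3 + 6 = 9$)
$Z{\left(r \right)} = 4 + 10 r$ ($Z{\left(r \right)} = 4 + 5 \left(r + r\right) = 4 + 5 \cdot 2 r = 4 + 10 r$)
$A = -5$ ($A = -2 + \left(-4 + 1\right) = -2 - 3 = -5$)
$G{\left(v \right)} = -5$
$l{\left(z \right)} = 102$ ($l{\left(z \right)} = \left(4 + 10 \cdot 8\right) - -18 = \left(4 + 80\right) + 18 = 84 + 18 = 102$)
$H{\left(m,a \right)} = 86$ ($H{\left(m,a \right)} = 9^{2} - -5 = 81 + 5 = 86$)
$l{\left(-148 \right)} - H{\left(210,109 \right)} = 102 - 86 = 16$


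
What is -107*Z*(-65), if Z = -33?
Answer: -229515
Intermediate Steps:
-107*Z*(-65) = -107*(-33)*(-65) = 3531*(-65) = -229515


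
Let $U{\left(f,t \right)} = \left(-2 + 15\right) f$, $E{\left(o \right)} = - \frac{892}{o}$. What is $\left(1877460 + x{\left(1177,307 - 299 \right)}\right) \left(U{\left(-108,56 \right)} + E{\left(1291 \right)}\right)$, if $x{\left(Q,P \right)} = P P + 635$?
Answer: $- \frac{3405958707504}{1291} \approx -2.6382 \cdot 10^{9}$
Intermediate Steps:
$U{\left(f,t \right)} = 13 f$
$x{\left(Q,P \right)} = 635 + P^{2}$ ($x{\left(Q,P \right)} = P^{2} + 635 = 635 + P^{2}$)
$\left(1877460 + x{\left(1177,307 - 299 \right)}\right) \left(U{\left(-108,56 \right)} + E{\left(1291 \right)}\right) = \left(1877460 + \left(635 + \left(307 - 299\right)^{2}\right)\right) \left(13 \left(-108\right) - \frac{892}{1291}\right) = \left(1877460 + \left(635 + 8^{2}\right)\right) \left(-1404 - \frac{892}{1291}\right) = \left(1877460 + \left(635 + 64\right)\right) \left(-1404 - \frac{892}{1291}\right) = \left(1877460 + 699\right) \left(- \frac{1813456}{1291}\right) = 1878159 \left(- \frac{1813456}{1291}\right) = - \frac{3405958707504}{1291}$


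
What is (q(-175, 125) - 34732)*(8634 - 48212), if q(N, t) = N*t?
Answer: 2240391846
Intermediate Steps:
(q(-175, 125) - 34732)*(8634 - 48212) = (-175*125 - 34732)*(8634 - 48212) = (-21875 - 34732)*(-39578) = -56607*(-39578) = 2240391846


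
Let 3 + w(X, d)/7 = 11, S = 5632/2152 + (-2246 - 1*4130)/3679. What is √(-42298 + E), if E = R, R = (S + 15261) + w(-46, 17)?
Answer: I*√26424571157743109/989651 ≈ 164.26*I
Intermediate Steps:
S = 874872/989651 (S = 5632*(1/2152) + (-2246 - 4130)*(1/3679) = 704/269 - 6376*1/3679 = 704/269 - 6376/3679 = 874872/989651 ≈ 0.88402)
w(X, d) = 56 (w(X, d) = -21 + 7*11 = -21 + 77 = 56)
R = 15159359239/989651 (R = (874872/989651 + 15261) + 56 = 15103938783/989651 + 56 = 15159359239/989651 ≈ 15318.)
E = 15159359239/989651 ≈ 15318.
√(-42298 + E) = √(-42298 + 15159359239/989651) = √(-26700898759/989651) = I*√26424571157743109/989651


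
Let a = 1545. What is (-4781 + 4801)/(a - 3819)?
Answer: -10/1137 ≈ -0.0087951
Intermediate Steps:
(-4781 + 4801)/(a - 3819) = (-4781 + 4801)/(1545 - 3819) = 20/(-2274) = 20*(-1/2274) = -10/1137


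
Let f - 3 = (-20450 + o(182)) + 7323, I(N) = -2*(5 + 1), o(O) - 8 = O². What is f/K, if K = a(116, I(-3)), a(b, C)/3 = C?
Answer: -5002/9 ≈ -555.78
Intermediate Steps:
o(O) = 8 + O²
I(N) = -12 (I(N) = -2*6 = -12)
a(b, C) = 3*C
K = -36 (K = 3*(-12) = -36)
f = 20008 (f = 3 + ((-20450 + (8 + 182²)) + 7323) = 3 + ((-20450 + (8 + 33124)) + 7323) = 3 + ((-20450 + 33132) + 7323) = 3 + (12682 + 7323) = 3 + 20005 = 20008)
f/K = 20008/(-36) = 20008*(-1/36) = -5002/9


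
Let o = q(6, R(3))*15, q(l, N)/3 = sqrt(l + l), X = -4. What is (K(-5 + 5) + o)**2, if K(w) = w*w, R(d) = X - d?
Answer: 24300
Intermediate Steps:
R(d) = -4 - d
q(l, N) = 3*sqrt(2)*sqrt(l) (q(l, N) = 3*sqrt(l + l) = 3*sqrt(2*l) = 3*(sqrt(2)*sqrt(l)) = 3*sqrt(2)*sqrt(l))
o = 90*sqrt(3) (o = (3*sqrt(2)*sqrt(6))*15 = (6*sqrt(3))*15 = 90*sqrt(3) ≈ 155.88)
K(w) = w**2
(K(-5 + 5) + o)**2 = ((-5 + 5)**2 + 90*sqrt(3))**2 = (0**2 + 90*sqrt(3))**2 = (0 + 90*sqrt(3))**2 = (90*sqrt(3))**2 = 24300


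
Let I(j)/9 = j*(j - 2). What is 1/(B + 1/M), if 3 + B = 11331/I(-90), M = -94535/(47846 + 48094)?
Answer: -156549960/604722607 ≈ -0.25888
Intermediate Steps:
I(j) = 9*j*(-2 + j) (I(j) = 9*(j*(j - 2)) = 9*(j*(-2 + j)) = 9*j*(-2 + j))
M = -18907/19188 (M = -94535/95940 = -94535*1/95940 = -18907/19188 ≈ -0.98536)
B = -23581/8280 (B = -3 + 11331/((9*(-90)*(-2 - 90))) = -3 + 11331/((9*(-90)*(-92))) = -3 + 11331/74520 = -3 + 11331*(1/74520) = -3 + 1259/8280 = -23581/8280 ≈ -2.8479)
1/(B + 1/M) = 1/(-23581/8280 + 1/(-18907/19188)) = 1/(-23581/8280 - 19188/18907) = 1/(-604722607/156549960) = -156549960/604722607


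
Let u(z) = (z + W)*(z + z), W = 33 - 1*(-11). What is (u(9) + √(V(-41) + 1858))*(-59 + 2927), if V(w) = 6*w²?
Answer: 2736072 + 5736*√2986 ≈ 3.0495e+6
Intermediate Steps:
W = 44 (W = 33 + 11 = 44)
u(z) = 2*z*(44 + z) (u(z) = (z + 44)*(z + z) = (44 + z)*(2*z) = 2*z*(44 + z))
(u(9) + √(V(-41) + 1858))*(-59 + 2927) = (2*9*(44 + 9) + √(6*(-41)² + 1858))*(-59 + 2927) = (2*9*53 + √(6*1681 + 1858))*2868 = (954 + √(10086 + 1858))*2868 = (954 + √11944)*2868 = (954 + 2*√2986)*2868 = 2736072 + 5736*√2986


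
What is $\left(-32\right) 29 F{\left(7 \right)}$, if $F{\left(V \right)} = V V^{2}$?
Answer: $-318304$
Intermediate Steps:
$F{\left(V \right)} = V^{3}$
$\left(-32\right) 29 F{\left(7 \right)} = \left(-32\right) 29 \cdot 7^{3} = \left(-928\right) 343 = -318304$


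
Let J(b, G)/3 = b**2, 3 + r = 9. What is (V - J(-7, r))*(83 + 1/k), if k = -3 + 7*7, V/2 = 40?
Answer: -255873/46 ≈ -5562.5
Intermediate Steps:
r = 6 (r = -3 + 9 = 6)
V = 80 (V = 2*40 = 80)
J(b, G) = 3*b**2
k = 46 (k = -3 + 49 = 46)
(V - J(-7, r))*(83 + 1/k) = (80 - 3*(-7)**2)*(83 + 1/46) = (80 - 3*49)*(83 + 1/46) = (80 - 1*147)*(3819/46) = (80 - 147)*(3819/46) = -67*3819/46 = -255873/46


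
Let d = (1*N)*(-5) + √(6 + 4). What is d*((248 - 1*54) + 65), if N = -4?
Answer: 5180 + 259*√10 ≈ 5999.0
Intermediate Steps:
d = 20 + √10 (d = (1*(-4))*(-5) + √(6 + 4) = -4*(-5) + √10 = 20 + √10 ≈ 23.162)
d*((248 - 1*54) + 65) = (20 + √10)*((248 - 1*54) + 65) = (20 + √10)*((248 - 54) + 65) = (20 + √10)*(194 + 65) = (20 + √10)*259 = 5180 + 259*√10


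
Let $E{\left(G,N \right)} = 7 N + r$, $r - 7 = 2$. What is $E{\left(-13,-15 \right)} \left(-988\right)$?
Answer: $94848$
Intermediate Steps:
$r = 9$ ($r = 7 + 2 = 9$)
$E{\left(G,N \right)} = 9 + 7 N$ ($E{\left(G,N \right)} = 7 N + 9 = 9 + 7 N$)
$E{\left(-13,-15 \right)} \left(-988\right) = \left(9 + 7 \left(-15\right)\right) \left(-988\right) = \left(9 - 105\right) \left(-988\right) = \left(-96\right) \left(-988\right) = 94848$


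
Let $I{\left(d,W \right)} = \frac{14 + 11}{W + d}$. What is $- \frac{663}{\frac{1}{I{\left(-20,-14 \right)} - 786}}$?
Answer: $\frac{1043211}{2} \approx 5.2161 \cdot 10^{5}$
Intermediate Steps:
$I{\left(d,W \right)} = \frac{25}{W + d}$
$- \frac{663}{\frac{1}{I{\left(-20,-14 \right)} - 786}} = - \frac{663}{\frac{1}{\frac{25}{-14 - 20} - 786}} = - \frac{663}{\frac{1}{\frac{25}{-34} - 786}} = - \frac{663}{\frac{1}{25 \left(- \frac{1}{34}\right) - 786}} = - \frac{663}{\frac{1}{- \frac{25}{34} - 786}} = - \frac{663}{\frac{1}{- \frac{26749}{34}}} = - \frac{663}{- \frac{34}{26749}} = \left(-663\right) \left(- \frac{26749}{34}\right) = \frac{1043211}{2}$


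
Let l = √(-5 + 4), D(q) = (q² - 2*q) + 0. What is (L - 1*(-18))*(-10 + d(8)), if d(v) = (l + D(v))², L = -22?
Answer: -9172 - 384*I ≈ -9172.0 - 384.0*I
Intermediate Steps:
D(q) = q² - 2*q
l = I (l = √(-1) = I ≈ 1.0*I)
d(v) = (I + v*(-2 + v))²
(L - 1*(-18))*(-10 + d(8)) = (-22 - 1*(-18))*(-10 + (I + 8*(-2 + 8))²) = (-22 + 18)*(-10 + (I + 8*6)²) = -4*(-10 + (I + 48)²) = -4*(-10 + (48 + I)²) = 40 - 4*(48 + I)²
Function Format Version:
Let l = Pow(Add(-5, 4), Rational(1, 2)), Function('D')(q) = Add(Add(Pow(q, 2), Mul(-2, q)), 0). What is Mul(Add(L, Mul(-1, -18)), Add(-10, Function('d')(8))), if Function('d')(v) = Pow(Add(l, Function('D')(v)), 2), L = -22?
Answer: Add(-9172, Mul(-384, I)) ≈ Add(-9172.0, Mul(-384.00, I))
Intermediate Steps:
Function('D')(q) = Add(Pow(q, 2), Mul(-2, q))
l = I (l = Pow(-1, Rational(1, 2)) = I ≈ Mul(1.0000, I))
Function('d')(v) = Pow(Add(I, Mul(v, Add(-2, v))), 2)
Mul(Add(L, Mul(-1, -18)), Add(-10, Function('d')(8))) = Mul(Add(-22, Mul(-1, -18)), Add(-10, Pow(Add(I, Mul(8, Add(-2, 8))), 2))) = Mul(Add(-22, 18), Add(-10, Pow(Add(I, Mul(8, 6)), 2))) = Mul(-4, Add(-10, Pow(Add(I, 48), 2))) = Mul(-4, Add(-10, Pow(Add(48, I), 2))) = Add(40, Mul(-4, Pow(Add(48, I), 2)))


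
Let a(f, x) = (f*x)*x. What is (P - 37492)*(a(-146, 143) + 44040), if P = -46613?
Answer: 247396034970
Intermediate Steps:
a(f, x) = f*x²
(P - 37492)*(a(-146, 143) + 44040) = (-46613 - 37492)*(-146*143² + 44040) = -84105*(-146*20449 + 44040) = -84105*(-2985554 + 44040) = -84105*(-2941514) = 247396034970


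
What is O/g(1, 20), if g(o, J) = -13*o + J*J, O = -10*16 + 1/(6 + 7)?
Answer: -231/559 ≈ -0.41324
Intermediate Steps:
O = -2079/13 (O = -160 + 1/13 = -2079/13 ≈ -159.92)
g(o, J) = J² - 13*o (g(o, J) = -13*o + J² = J² - 13*o)
O/g(1, 20) = -2079/(13*(20² - 13*1)) = -2079/(13*(400 - 13)) = -2079/13/387 = -2079/13*1/387 = -231/559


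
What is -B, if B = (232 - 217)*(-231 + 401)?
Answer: -2550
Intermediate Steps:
B = 2550 (B = 15*170 = 2550)
-B = -1*2550 = -2550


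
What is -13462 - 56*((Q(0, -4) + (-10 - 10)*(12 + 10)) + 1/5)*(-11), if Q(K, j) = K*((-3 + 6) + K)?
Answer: -1421894/5 ≈ -2.8438e+5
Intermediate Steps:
Q(K, j) = K*(3 + K)
-13462 - 56*((Q(0, -4) + (-10 - 10)*(12 + 10)) + 1/5)*(-11) = -13462 - 56*((0*(3 + 0) + (-10 - 10)*(12 + 10)) + 1/5)*(-11) = -13462 - 56*((0*3 - 20*22) + ⅕)*(-11) = -13462 - 56*((0 - 440) + ⅕)*(-11) = -13462 - 56*(-440 + ⅕)*(-11) = -13462 - 56*(-2199/5)*(-11) = -13462 + (123144/5)*(-11) = -13462 - 1354584/5 = -1421894/5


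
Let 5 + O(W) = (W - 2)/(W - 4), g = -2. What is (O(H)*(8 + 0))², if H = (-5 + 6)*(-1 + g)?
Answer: 57600/49 ≈ 1175.5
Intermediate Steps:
H = -3 (H = (-5 + 6)*(-1 - 2) = 1*(-3) = -3)
O(W) = -5 + (-2 + W)/(-4 + W) (O(W) = -5 + (W - 2)/(W - 4) = -5 + (-2 + W)/(-4 + W))
(O(H)*(8 + 0))² = ((2*(9 - 2*(-3))/(-4 - 3))*(8 + 0))² = ((2*(9 + 6)/(-7))*8)² = ((2*(-⅐)*15)*8)² = (-30/7*8)² = (-240/7)² = 57600/49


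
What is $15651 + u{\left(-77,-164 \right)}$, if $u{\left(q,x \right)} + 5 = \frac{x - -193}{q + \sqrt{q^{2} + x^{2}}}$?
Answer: $\frac{420817049}{26896} + \frac{145 \sqrt{1313}}{26896} \approx 15646.0$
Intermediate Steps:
$u{\left(q,x \right)} = -5 + \frac{193 + x}{q + \sqrt{q^{2} + x^{2}}}$ ($u{\left(q,x \right)} = -5 + \frac{x - -193}{q + \sqrt{q^{2} + x^{2}}} = -5 + \frac{x + 193}{q + \sqrt{q^{2} + x^{2}}} = -5 + \frac{193 + x}{q + \sqrt{q^{2} + x^{2}}}$)
$15651 + u{\left(-77,-164 \right)} = 15651 + \frac{193 - 164 - -385 - 5 \sqrt{\left(-77\right)^{2} + \left(-164\right)^{2}}}{-77 + \sqrt{\left(-77\right)^{2} + \left(-164\right)^{2}}} = 15651 + \frac{193 - 164 + 385 - 5 \sqrt{5929 + 26896}}{-77 + \sqrt{5929 + 26896}} = 15651 + \frac{193 - 164 + 385 - 5 \sqrt{32825}}{-77 + \sqrt{32825}} = 15651 + \frac{193 - 164 + 385 - 5 \cdot 5 \sqrt{1313}}{-77 + 5 \sqrt{1313}} = 15651 + \frac{193 - 164 + 385 - 25 \sqrt{1313}}{-77 + 5 \sqrt{1313}} = 15651 + \frac{414 - 25 \sqrt{1313}}{-77 + 5 \sqrt{1313}}$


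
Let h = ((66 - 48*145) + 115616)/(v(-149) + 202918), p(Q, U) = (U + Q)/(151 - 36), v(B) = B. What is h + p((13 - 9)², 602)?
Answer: 137814272/23318435 ≈ 5.9101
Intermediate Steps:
p(Q, U) = Q/115 + U/115 (p(Q, U) = (Q + U)/115 = (Q + U)*(1/115) = Q/115 + U/115)
h = 108722/202769 (h = ((66 - 48*145) + 115616)/(-149 + 202918) = ((66 - 6960) + 115616)/202769 = (-6894 + 115616)*(1/202769) = 108722*(1/202769) = 108722/202769 ≈ 0.53619)
h + p((13 - 9)², 602) = 108722/202769 + ((13 - 9)²/115 + (1/115)*602) = 108722/202769 + ((1/115)*4² + 602/115) = 108722/202769 + ((1/115)*16 + 602/115) = 108722/202769 + (16/115 + 602/115) = 108722/202769 + 618/115 = 137814272/23318435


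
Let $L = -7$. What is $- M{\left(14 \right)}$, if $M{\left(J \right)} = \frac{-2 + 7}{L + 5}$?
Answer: $\frac{5}{2} \approx 2.5$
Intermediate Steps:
$M{\left(J \right)} = - \frac{5}{2}$ ($M{\left(J \right)} = \frac{-2 + 7}{-7 + 5} = \frac{5}{-2} = 5 \left(- \frac{1}{2}\right) = - \frac{5}{2}$)
$- M{\left(14 \right)} = \left(-1\right) \left(- \frac{5}{2}\right) = \frac{5}{2}$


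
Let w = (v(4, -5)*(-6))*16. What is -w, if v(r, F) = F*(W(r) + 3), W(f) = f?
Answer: -3360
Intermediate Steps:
v(r, F) = F*(3 + r) (v(r, F) = F*(r + 3) = F*(3 + r))
w = 3360 (w = (-5*(3 + 4)*(-6))*16 = (-5*7*(-6))*16 = -35*(-6)*16 = 210*16 = 3360)
-w = -1*3360 = -3360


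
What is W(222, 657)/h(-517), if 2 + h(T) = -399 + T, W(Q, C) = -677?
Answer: 677/918 ≈ 0.73747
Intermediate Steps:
h(T) = -401 + T (h(T) = -2 + (-399 + T) = -401 + T)
W(222, 657)/h(-517) = -677/(-401 - 517) = -677/(-918) = -677*(-1/918) = 677/918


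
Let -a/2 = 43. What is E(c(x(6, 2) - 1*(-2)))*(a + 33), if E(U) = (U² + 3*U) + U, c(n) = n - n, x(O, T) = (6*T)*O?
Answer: 0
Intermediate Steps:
x(O, T) = 6*O*T
a = -86 (a = -2*43 = -86)
c(n) = 0
E(U) = U² + 4*U
E(c(x(6, 2) - 1*(-2)))*(a + 33) = (0*(4 + 0))*(-86 + 33) = (0*4)*(-53) = 0*(-53) = 0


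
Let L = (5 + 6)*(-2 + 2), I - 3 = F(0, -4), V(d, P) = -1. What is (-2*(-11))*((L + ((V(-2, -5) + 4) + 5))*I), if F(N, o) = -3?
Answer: 0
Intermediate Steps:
I = 0 (I = 3 - 3 = 0)
L = 0 (L = 11*0 = 0)
(-2*(-11))*((L + ((V(-2, -5) + 4) + 5))*I) = (-2*(-11))*((0 + ((-1 + 4) + 5))*0) = 22*((0 + (3 + 5))*0) = 22*((0 + 8)*0) = 22*(8*0) = 22*0 = 0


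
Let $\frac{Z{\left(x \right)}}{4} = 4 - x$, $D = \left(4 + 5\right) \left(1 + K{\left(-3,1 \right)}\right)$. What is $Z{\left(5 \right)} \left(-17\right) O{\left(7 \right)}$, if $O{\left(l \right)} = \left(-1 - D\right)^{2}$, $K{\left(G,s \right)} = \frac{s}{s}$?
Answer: $24548$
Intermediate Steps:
$K{\left(G,s \right)} = 1$
$D = 18$ ($D = \left(4 + 5\right) \left(1 + 1\right) = 9 \cdot 2 = 18$)
$Z{\left(x \right)} = 16 - 4 x$ ($Z{\left(x \right)} = 4 \left(4 - x\right) = 16 - 4 x$)
$O{\left(l \right)} = 361$ ($O{\left(l \right)} = \left(-1 - 18\right)^{2} = \left(-19\right)^{2} = 361$)
$Z{\left(5 \right)} \left(-17\right) O{\left(7 \right)} = \left(16 - 20\right) \left(-17\right) 361 = \left(-4\right) \left(-17\right) 361 = 68 \cdot 361 = 24548$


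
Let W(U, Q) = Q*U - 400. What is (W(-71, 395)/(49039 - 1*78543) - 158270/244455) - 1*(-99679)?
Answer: 143785427084335/1442480064 ≈ 99679.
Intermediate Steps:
W(U, Q) = -400 + Q*U
(W(-71, 395)/(49039 - 1*78543) - 158270/244455) - 1*(-99679) = ((-400 + 395*(-71))/(49039 - 1*78543) - 158270/244455) - 1*(-99679) = ((-400 - 28045)/(49039 - 78543) - 158270*1/244455) + 99679 = (-28445/(-29504) - 31654/48891) + 99679 = (-28445*(-1/29504) - 31654/48891) + 99679 = (28445/29504 - 31654/48891) + 99679 = 456784879/1442480064 + 99679 = 143785427084335/1442480064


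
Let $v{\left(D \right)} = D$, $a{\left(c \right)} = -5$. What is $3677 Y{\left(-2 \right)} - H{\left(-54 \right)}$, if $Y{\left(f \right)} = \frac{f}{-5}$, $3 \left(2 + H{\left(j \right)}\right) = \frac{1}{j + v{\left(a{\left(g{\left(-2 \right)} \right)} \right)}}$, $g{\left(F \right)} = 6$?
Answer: $\frac{1303433}{885} \approx 1472.8$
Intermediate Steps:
$H{\left(j \right)} = -2 + \frac{1}{3 \left(-5 + j\right)}$ ($H{\left(j \right)} = -2 + \frac{1}{3 \left(j - 5\right)} = -2 + \frac{1}{3 \left(-5 + j\right)}$)
$Y{\left(f \right)} = - \frac{f}{5}$ ($Y{\left(f \right)} = f \left(- \frac{1}{5}\right) = - \frac{f}{5}$)
$3677 Y{\left(-2 \right)} - H{\left(-54 \right)} = 3677 \left(\left(- \frac{1}{5}\right) \left(-2\right)\right) - \frac{31 - -324}{3 \left(-5 - 54\right)} = 3677 \cdot \frac{2}{5} - \frac{31 + 324}{3 \left(-59\right)} = \frac{7354}{5} - \frac{1}{3} \left(- \frac{1}{59}\right) 355 = \frac{7354}{5} - - \frac{355}{177} = \frac{7354}{5} + \frac{355}{177} = \frac{1303433}{885}$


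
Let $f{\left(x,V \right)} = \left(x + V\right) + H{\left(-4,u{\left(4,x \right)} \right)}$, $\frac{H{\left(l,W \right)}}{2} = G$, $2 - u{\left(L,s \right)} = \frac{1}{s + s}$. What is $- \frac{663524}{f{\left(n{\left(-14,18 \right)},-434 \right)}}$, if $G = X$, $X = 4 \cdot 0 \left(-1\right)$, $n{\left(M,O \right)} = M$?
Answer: $\frac{165881}{112} \approx 1481.1$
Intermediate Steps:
$u{\left(L,s \right)} = 2 - \frac{1}{2 s}$ ($u{\left(L,s \right)} = 2 - \frac{1}{s + s} = 2 - \frac{1}{2 s}$)
$X = 0$ ($X = 0 \left(-1\right) = 0$)
$G = 0$
$H{\left(l,W \right)} = 0$ ($H{\left(l,W \right)} = 2 \cdot 0 = 0$)
$f{\left(x,V \right)} = V + x$ ($f{\left(x,V \right)} = \left(x + V\right) + 0 = \left(V + x\right) + 0 = V + x$)
$- \frac{663524}{f{\left(n{\left(-14,18 \right)},-434 \right)}} = - \frac{663524}{-434 - 14} = - \frac{663524}{-448} = \left(-663524\right) \left(- \frac{1}{448}\right) = \frac{165881}{112}$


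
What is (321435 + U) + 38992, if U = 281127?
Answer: 641554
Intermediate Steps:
(321435 + U) + 38992 = (321435 + 281127) + 38992 = 602562 + 38992 = 641554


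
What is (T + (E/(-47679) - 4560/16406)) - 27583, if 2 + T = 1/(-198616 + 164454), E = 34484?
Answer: -368580104848769591/13361128413594 ≈ -27586.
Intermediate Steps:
T = -68325/34162 (T = -2 + 1/(-198616 + 164454) = -2 + 1/(-34162) = -2 - 1/34162 = -68325/34162 ≈ -2.0000)
(T + (E/(-47679) - 4560/16406)) - 27583 = (-68325/34162 + (34484/(-47679) - 4560/16406)) - 27583 = (-68325/34162 + (34484*(-1/47679) - 4560*1/16406)) - 27583 = (-68325/34162 + (-34484/47679 - 2280/8203)) - 27583 = (-68325/34162 - 391580372/391110837) - 27583 = -40099816606289/13361128413594 - 27583 = -368580104848769591/13361128413594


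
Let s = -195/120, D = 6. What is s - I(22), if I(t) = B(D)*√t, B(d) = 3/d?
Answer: -13/8 - √22/2 ≈ -3.9702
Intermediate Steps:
I(t) = √t/2 (I(t) = (3/6)*√t = (3*(⅙))*√t = √t/2)
s = -13/8 (s = -195*1/120 = -13/8 ≈ -1.6250)
s - I(22) = -13/8 - √22/2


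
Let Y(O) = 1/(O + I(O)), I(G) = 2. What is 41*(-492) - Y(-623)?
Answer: -12526811/621 ≈ -20172.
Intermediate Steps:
Y(O) = 1/(2 + O) (Y(O) = 1/(O + 2) = 1/(2 + O))
41*(-492) - Y(-623) = 41*(-492) - 1/(2 - 623) = -20172 - 1/(-621) = -20172 - 1*(-1/621) = -20172 + 1/621 = -12526811/621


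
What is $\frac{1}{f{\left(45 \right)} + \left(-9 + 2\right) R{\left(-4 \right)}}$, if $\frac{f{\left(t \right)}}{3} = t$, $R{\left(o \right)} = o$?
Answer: $\frac{1}{163} \approx 0.006135$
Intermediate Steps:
$f{\left(t \right)} = 3 t$
$\frac{1}{f{\left(45 \right)} + \left(-9 + 2\right) R{\left(-4 \right)}} = \frac{1}{3 \cdot 45 + \left(-9 + 2\right) \left(-4\right)} = \frac{1}{135 - -28} = \frac{1}{135 + 28} = \frac{1}{163}$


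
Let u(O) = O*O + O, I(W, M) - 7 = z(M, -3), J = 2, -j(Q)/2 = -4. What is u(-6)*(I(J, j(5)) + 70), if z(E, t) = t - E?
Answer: 1980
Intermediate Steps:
j(Q) = 8 (j(Q) = -2*(-4) = 8)
I(W, M) = 4 - M (I(W, M) = 7 + (-3 - M) = 4 - M)
u(O) = O + O² (u(O) = O² + O = O + O²)
u(-6)*(I(J, j(5)) + 70) = (-6*(1 - 6))*((4 - 1*8) + 70) = (-6*(-5))*((4 - 8) + 70) = 30*(-4 + 70) = 30*66 = 1980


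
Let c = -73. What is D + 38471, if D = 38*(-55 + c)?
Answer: 33607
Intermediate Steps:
D = -4864 (D = 38*(-55 - 73) = 38*(-128) = -4864)
D + 38471 = -4864 + 38471 = 33607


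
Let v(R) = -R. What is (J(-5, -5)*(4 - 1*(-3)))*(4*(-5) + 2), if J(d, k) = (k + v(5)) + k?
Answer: 1890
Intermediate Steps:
J(d, k) = -5 + 2*k (J(d, k) = (k - 1*5) + k = (k - 5) + k = (-5 + k) + k = -5 + 2*k)
(J(-5, -5)*(4 - 1*(-3)))*(4*(-5) + 2) = ((-5 + 2*(-5))*(4 - 1*(-3)))*(4*(-5) + 2) = ((-5 - 10)*(4 + 3))*(-20 + 2) = -15*7*(-18) = -105*(-18) = 1890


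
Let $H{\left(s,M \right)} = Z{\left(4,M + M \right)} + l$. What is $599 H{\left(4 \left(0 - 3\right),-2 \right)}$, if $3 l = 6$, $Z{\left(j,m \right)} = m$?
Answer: $-1198$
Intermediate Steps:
$l = 2$ ($l = \frac{1}{3} \cdot 6 = 2$)
$H{\left(s,M \right)} = 2 + 2 M$ ($H{\left(s,M \right)} = \left(M + M\right) + 2 = 2 M + 2 = 2 + 2 M$)
$599 H{\left(4 \left(0 - 3\right),-2 \right)} = 599 \left(2 + 2 \left(-2\right)\right) = 599 \left(2 - 4\right) = 599 \left(-2\right) = -1198$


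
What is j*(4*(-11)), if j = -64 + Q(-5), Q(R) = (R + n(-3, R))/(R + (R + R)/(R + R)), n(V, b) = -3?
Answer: 2728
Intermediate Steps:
Q(R) = (-3 + R)/(1 + R) (Q(R) = (R - 3)/(R + (R + R)/(R + R)) = (-3 + R)/(R + (2*R)/((2*R))) = (-3 + R)/(R + (2*R)*(1/(2*R))) = (-3 + R)/(R + 1) = (-3 + R)/(1 + R))
j = -62 (j = -64 + (-3 - 5)/(1 - 5) = -64 - 8/(-4) = -64 - ¼*(-8) = -64 + 2 = -62)
j*(4*(-11)) = -248*(-11) = -62*(-44) = 2728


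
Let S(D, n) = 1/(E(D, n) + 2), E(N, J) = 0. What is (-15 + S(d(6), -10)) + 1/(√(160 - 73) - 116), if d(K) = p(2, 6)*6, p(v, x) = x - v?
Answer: -13377/922 - √87/13369 ≈ -14.509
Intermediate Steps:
d(K) = 24 (d(K) = (6 - 1*2)*6 = (6 - 2)*6 = 4*6 = 24)
S(D, n) = ½ (S(D, n) = 1/(0 + 2) = 1/2 = ½)
(-15 + S(d(6), -10)) + 1/(√(160 - 73) - 116) = (-15 + ½) + 1/(√(160 - 73) - 116) = -29/2 + 1/(√87 - 116) = -29/2 + 1/(-116 + √87)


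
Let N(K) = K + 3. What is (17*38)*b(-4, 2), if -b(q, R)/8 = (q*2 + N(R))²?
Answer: -46512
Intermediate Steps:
N(K) = 3 + K
b(q, R) = -8*(3 + R + 2*q)² (b(q, R) = -8*(q*2 + (3 + R))² = -8*(2*q + (3 + R))² = -8*(3 + R + 2*q)²)
(17*38)*b(-4, 2) = (17*38)*(-8*(3 + 2 + 2*(-4))²) = 646*(-8*(3 + 2 - 8)²) = 646*(-8*(-3)²) = 646*(-8*9) = 646*(-72) = -46512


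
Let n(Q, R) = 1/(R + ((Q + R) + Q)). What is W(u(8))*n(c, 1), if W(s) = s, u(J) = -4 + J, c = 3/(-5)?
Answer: 5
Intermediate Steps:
c = -⅗ (c = 3*(-⅕) = -⅗ ≈ -0.60000)
n(Q, R) = 1/(2*Q + 2*R) (n(Q, R) = 1/(R + (R + 2*Q)) = 1/(2*Q + 2*R))
W(u(8))*n(c, 1) = (-4 + 8)*(1/(2*(-⅗ + 1))) = 4*(1/(2*(⅖))) = 4*((½)*(5/2)) = 4*(5/4) = 5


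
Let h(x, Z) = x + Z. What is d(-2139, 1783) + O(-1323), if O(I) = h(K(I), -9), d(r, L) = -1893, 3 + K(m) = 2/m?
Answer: -2520317/1323 ≈ -1905.0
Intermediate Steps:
K(m) = -3 + 2/m
h(x, Z) = Z + x
O(I) = -12 + 2/I (O(I) = -9 + (-3 + 2/I) = -12 + 2/I)
d(-2139, 1783) + O(-1323) = -1893 + (-12 + 2/(-1323)) = -1893 + (-12 + 2*(-1/1323)) = -1893 + (-12 - 2/1323) = -1893 - 15878/1323 = -2520317/1323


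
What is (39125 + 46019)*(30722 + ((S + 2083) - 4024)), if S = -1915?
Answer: 2287478704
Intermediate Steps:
(39125 + 46019)*(30722 + ((S + 2083) - 4024)) = (39125 + 46019)*(30722 + ((-1915 + 2083) - 4024)) = 85144*(30722 + (168 - 4024)) = 85144*(30722 - 3856) = 85144*26866 = 2287478704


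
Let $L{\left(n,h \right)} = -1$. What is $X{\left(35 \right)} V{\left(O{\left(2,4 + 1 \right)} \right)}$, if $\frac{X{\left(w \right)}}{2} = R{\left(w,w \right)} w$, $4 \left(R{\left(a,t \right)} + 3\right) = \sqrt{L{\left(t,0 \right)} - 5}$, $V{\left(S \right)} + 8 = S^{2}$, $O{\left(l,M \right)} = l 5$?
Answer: $-19320 + 1610 i \sqrt{6} \approx -19320.0 + 3943.7 i$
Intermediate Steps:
$O{\left(l,M \right)} = 5 l$
$V{\left(S \right)} = -8 + S^{2}$
$R{\left(a,t \right)} = -3 + \frac{i \sqrt{6}}{4}$ ($R{\left(a,t \right)} = -3 + \frac{\sqrt{-1 - 5}}{4} = -3 + \frac{\sqrt{-6}}{4} = -3 + \frac{i \sqrt{6}}{4}$)
$X{\left(w \right)} = 2 w \left(-3 + \frac{i \sqrt{6}}{4}\right)$ ($X{\left(w \right)} = 2 \left(-3 + \frac{i \sqrt{6}}{4}\right) w = 2 w \left(-3 + \frac{i \sqrt{6}}{4}\right)$)
$X{\left(35 \right)} V{\left(O{\left(2,4 + 1 \right)} \right)} = \frac{1}{2} \cdot 35 \left(-12 + i \sqrt{6}\right) \left(-8 + \left(5 \cdot 2\right)^{2}\right) = \left(-210 + \frac{35 i \sqrt{6}}{2}\right) \left(-8 + 10^{2}\right) = \left(-210 + \frac{35 i \sqrt{6}}{2}\right) \left(-8 + 100\right) = \left(-210 + \frac{35 i \sqrt{6}}{2}\right) 92 = -19320 + 1610 i \sqrt{6}$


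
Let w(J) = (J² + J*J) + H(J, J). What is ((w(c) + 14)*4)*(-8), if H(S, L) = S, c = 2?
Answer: -768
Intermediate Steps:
w(J) = J + 2*J² (w(J) = (J² + J*J) + J = (J² + J²) + J = 2*J² + J = J + 2*J²)
((w(c) + 14)*4)*(-8) = ((2*(1 + 2*2) + 14)*4)*(-8) = ((2*(1 + 4) + 14)*4)*(-8) = ((2*5 + 14)*4)*(-8) = ((10 + 14)*4)*(-8) = (24*4)*(-8) = 96*(-8) = -768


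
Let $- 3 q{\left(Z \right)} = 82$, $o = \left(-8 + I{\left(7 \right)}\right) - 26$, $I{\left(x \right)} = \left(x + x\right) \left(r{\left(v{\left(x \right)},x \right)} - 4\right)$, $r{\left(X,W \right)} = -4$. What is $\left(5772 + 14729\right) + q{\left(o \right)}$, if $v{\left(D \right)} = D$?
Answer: $\frac{61421}{3} \approx 20474.0$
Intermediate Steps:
$I{\left(x \right)} = - 16 x$ ($I{\left(x \right)} = \left(x + x\right) \left(-4 - 4\right) = 2 x \left(-8\right) = - 16 x$)
$o = -146$ ($o = \left(-8 - 112\right) - 26 = -120 - 26 = -146$)
$q{\left(Z \right)} = - \frac{82}{3}$ ($q{\left(Z \right)} = \left(- \frac{1}{3}\right) 82 = - \frac{82}{3}$)
$\left(5772 + 14729\right) + q{\left(o \right)} = \left(5772 + 14729\right) - \frac{82}{3} = 20501 - \frac{82}{3} = \frac{61421}{3}$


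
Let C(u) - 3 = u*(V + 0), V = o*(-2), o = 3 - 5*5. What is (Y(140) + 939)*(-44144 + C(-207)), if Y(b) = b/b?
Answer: -50054060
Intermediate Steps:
o = -22 (o = 3 - 25 = -22)
Y(b) = 1
V = 44 (V = -22*(-2) = 44)
C(u) = 3 + 44*u (C(u) = 3 + u*(44 + 0) = 3 + u*44 = 3 + 44*u)
(Y(140) + 939)*(-44144 + C(-207)) = (1 + 939)*(-44144 + (3 + 44*(-207))) = 940*(-44144 + (3 - 9108)) = 940*(-44144 - 9105) = 940*(-53249) = -50054060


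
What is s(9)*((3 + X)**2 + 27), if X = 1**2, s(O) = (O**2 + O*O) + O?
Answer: 7353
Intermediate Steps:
s(O) = O + 2*O**2 (s(O) = (O**2 + O**2) + O = 2*O**2 + O = O + 2*O**2)
X = 1
s(9)*((3 + X)**2 + 27) = (9*(1 + 2*9))*((3 + 1)**2 + 27) = (9*(1 + 18))*(4**2 + 27) = (9*19)*(16 + 27) = 171*43 = 7353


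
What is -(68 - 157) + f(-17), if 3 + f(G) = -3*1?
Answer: 83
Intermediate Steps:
f(G) = -6 (f(G) = -3 - 3*1 = -3 - 3 = -6)
-(68 - 157) + f(-17) = -(68 - 157) - 6 = -1*(-89) - 6 = 89 - 6 = 83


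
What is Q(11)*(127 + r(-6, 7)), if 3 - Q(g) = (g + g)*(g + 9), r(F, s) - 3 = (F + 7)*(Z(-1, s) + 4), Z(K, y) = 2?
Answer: -59432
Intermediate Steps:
r(F, s) = 45 + 6*F (r(F, s) = 3 + (F + 7)*(2 + 4) = 3 + (7 + F)*6 = 3 + (42 + 6*F) = 45 + 6*F)
Q(g) = 3 - 2*g*(9 + g) (Q(g) = 3 - (g + g)*(g + 9) = 3 - 2*g*(9 + g))
Q(11)*(127 + r(-6, 7)) = (3 - 18*11 - 2*11**2)*(127 + (45 + 6*(-6))) = (3 - 198 - 2*121)*(127 + (45 - 36)) = (3 - 198 - 242)*(127 + 9) = -437*136 = -59432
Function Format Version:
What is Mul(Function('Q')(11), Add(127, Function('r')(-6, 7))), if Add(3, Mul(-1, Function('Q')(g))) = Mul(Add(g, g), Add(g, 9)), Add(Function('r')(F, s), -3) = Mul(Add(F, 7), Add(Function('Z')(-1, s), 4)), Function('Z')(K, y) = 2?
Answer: -59432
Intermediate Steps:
Function('r')(F, s) = Add(45, Mul(6, F)) (Function('r')(F, s) = Add(3, Mul(Add(F, 7), Add(2, 4))) = Add(3, Mul(Add(7, F), 6)) = Add(3, Add(42, Mul(6, F))) = Add(45, Mul(6, F)))
Function('Q')(g) = Add(3, Mul(-2, g, Add(9, g))) (Function('Q')(g) = Add(3, Mul(-1, Mul(Add(g, g), Add(g, 9)))) = Add(3, Mul(-1, Mul(Mul(2, g), Add(9, g)))) = Add(3, Mul(-1, Mul(2, g, Add(9, g)))) = Add(3, Mul(-2, g, Add(9, g))))
Mul(Function('Q')(11), Add(127, Function('r')(-6, 7))) = Mul(Add(3, Mul(-18, 11), Mul(-2, Pow(11, 2))), Add(127, Add(45, Mul(6, -6)))) = Mul(Add(3, -198, Mul(-2, 121)), Add(127, Add(45, -36))) = Mul(Add(3, -198, -242), Add(127, 9)) = Mul(-437, 136) = -59432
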